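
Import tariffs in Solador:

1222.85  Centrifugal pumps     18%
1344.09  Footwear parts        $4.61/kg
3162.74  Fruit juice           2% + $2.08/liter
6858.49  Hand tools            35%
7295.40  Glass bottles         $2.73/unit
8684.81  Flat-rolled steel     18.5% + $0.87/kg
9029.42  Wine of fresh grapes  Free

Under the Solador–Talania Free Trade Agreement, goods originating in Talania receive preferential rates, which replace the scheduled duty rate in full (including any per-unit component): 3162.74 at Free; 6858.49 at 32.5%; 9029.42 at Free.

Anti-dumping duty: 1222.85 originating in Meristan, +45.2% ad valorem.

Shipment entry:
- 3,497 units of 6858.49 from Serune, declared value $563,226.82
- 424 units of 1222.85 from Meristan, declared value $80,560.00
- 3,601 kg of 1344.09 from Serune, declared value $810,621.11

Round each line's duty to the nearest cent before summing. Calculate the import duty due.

$264,643.92

Line 1 (6858.49, Serune, 3,497 units, $563,226.82):
Base rate for 6858.49 is 35%.
6858.49 has an FTA preferential rate, but origin Serune is not Talania; base rate stands.
Duty = $563,226.82 × 35% = $197,129.39.
Line 2 (1222.85, Meristan, 424 units, $80,560.00):
Base rate for 1222.85 is 18%.
Additional duty on 1222.85 from Meristan: +45.2%. Applied ad valorem rate: 18% + 45.2% = 63.2%.
Duty = $80,560.00 × 63.2% = $50,913.92.
Line 3 (1344.09, Serune, 3,601 kg, $810,621.11):
Base rate for 1344.09 is $4.61/kg.
Duty = 3,601 × $4.61 = $16,600.61.
Total = $197,129.39 + $50,913.92 + $16,600.61 = $264,643.92.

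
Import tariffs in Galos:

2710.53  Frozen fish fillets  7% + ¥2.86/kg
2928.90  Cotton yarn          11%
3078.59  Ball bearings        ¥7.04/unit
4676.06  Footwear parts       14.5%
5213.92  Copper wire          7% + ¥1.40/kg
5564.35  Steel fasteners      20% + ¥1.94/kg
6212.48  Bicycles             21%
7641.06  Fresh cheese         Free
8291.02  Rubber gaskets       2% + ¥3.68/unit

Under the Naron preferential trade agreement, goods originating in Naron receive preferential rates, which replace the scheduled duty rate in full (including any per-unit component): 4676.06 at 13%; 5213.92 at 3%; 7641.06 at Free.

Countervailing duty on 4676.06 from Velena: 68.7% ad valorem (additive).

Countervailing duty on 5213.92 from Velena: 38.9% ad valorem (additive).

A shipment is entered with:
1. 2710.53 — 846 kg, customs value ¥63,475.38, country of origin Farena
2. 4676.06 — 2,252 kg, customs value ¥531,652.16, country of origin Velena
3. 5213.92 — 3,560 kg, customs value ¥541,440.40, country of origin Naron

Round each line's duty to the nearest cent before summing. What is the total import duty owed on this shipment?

Line 1 (2710.53, Farena, 846 kg, ¥63,475.38):
Base rate for 2710.53 is 7% + ¥2.86/kg.
Duty = ¥63,475.38 × 7% + 846 × ¥2.86 = ¥6,862.84.
Line 2 (4676.06, Velena, 2,252 kg, ¥531,652.16):
Base rate for 4676.06 is 14.5%.
4676.06 has an FTA preferential rate, but origin Velena is not Naron; base rate stands.
Additional duty on 4676.06 from Velena: +68.7%. Applied ad valorem rate: 14.5% + 68.7% = 83.2%.
Duty = ¥531,652.16 × 83.2% = ¥442,334.60.
Line 3 (5213.92, Naron, 3,560 kg, ¥541,440.40):
Base rate for 5213.92 is 7% + ¥1.40/kg.
Origin Naron qualifies under the Galos–Naron agreement and 5213.92 is covered: preferential rate 3% applies instead.
The additional-duty order on 5213.92 targets Velena, not Naron; it does not apply.
Duty = ¥541,440.40 × 3% = ¥16,243.21.
Total = ¥6,862.84 + ¥442,334.60 + ¥16,243.21 = ¥465,440.65.

¥465,440.65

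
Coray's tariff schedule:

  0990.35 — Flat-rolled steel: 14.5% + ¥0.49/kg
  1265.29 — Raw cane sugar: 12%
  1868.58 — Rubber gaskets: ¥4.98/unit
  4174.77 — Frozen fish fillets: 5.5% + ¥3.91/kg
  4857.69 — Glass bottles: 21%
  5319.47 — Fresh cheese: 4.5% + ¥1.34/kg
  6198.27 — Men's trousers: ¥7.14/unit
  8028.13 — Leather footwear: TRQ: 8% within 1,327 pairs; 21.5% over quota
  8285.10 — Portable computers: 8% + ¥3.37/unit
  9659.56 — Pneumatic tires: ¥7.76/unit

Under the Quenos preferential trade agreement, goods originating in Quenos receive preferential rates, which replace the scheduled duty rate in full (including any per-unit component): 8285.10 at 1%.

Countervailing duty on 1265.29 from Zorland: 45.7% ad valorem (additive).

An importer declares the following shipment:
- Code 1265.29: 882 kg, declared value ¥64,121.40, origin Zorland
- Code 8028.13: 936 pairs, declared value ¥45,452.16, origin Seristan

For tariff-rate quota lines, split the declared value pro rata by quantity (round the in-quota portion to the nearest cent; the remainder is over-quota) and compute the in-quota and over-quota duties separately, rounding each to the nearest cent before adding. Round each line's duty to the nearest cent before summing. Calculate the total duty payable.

Line 1 (1265.29, Zorland, 882 kg, ¥64,121.40):
Base rate for 1265.29 is 12%.
Additional duty on 1265.29 from Zorland: +45.7%. Applied ad valorem rate: 12% + 45.7% = 57.7%.
Duty = ¥64,121.40 × 57.7% = ¥36,998.05.
Line 2 (8028.13, Seristan, 936 pairs, ¥45,452.16):
Code 8028.13 is under a tariff-rate quota (threshold 1,327 pairs). Quantity 936 pairs is within the quota, so the in-quota rate 8% applies to the full value.
Duty = ¥45,452.16 × 8% = ¥3,636.17.
Total = ¥36,998.05 + ¥3,636.17 = ¥40,634.22.

¥40,634.22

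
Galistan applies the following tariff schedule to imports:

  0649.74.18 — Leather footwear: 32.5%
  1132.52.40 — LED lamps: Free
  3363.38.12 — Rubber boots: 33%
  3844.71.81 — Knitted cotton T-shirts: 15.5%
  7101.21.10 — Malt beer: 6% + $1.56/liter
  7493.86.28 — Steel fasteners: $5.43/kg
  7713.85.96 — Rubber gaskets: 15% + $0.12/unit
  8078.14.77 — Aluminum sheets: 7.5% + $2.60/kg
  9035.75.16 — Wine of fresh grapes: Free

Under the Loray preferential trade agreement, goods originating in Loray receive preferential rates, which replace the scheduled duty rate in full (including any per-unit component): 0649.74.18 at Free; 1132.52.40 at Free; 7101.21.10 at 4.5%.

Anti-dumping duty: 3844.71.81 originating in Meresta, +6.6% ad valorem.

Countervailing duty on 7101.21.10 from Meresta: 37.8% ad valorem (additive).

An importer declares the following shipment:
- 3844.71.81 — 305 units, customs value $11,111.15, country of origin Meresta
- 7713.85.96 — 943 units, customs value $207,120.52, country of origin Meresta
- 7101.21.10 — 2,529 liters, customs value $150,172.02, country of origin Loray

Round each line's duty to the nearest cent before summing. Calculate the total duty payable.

Line 1 (3844.71.81, Meresta, 305 units, $11,111.15):
Base rate for 3844.71.81 is 15.5%.
Additional duty on 3844.71.81 from Meresta: +6.6%. Applied ad valorem rate: 15.5% + 6.6% = 22.1%.
Duty = $11,111.15 × 22.1% = $2,455.56.
Line 2 (7713.85.96, Meresta, 943 units, $207,120.52):
Base rate for 7713.85.96 is 15% + $0.12/unit.
Duty = $207,120.52 × 15% + 943 × $0.12 = $31,181.24.
Line 3 (7101.21.10, Loray, 2,529 liters, $150,172.02):
Base rate for 7101.21.10 is 6% + $1.56/liter.
Origin Loray qualifies under the Galistan–Loray agreement and 7101.21.10 is covered: preferential rate 4.5% applies instead.
The additional-duty order on 7101.21.10 targets Meresta, not Loray; it does not apply.
Duty = $150,172.02 × 4.5% = $6,757.74.
Total = $2,455.56 + $31,181.24 + $6,757.74 = $40,394.54.

$40,394.54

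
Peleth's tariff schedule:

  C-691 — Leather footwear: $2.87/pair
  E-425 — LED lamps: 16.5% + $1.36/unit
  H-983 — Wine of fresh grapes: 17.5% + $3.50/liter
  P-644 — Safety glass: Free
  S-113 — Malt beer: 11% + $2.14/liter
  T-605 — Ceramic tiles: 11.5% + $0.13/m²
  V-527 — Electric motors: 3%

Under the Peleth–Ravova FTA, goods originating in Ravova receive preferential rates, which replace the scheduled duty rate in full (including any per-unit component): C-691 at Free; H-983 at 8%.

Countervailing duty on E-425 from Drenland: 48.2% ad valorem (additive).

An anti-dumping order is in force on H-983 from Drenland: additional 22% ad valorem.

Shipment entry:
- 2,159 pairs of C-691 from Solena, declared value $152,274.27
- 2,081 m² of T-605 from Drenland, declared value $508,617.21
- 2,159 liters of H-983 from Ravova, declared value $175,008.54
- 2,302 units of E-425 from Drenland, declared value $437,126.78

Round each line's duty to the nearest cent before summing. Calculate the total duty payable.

$364,910.27

Line 1 (C-691, Solena, 2,159 pairs, $152,274.27):
Base rate for C-691 is $2.87/pair.
C-691 has an FTA preferential rate, but origin Solena is not Ravova; base rate stands.
Duty = 2,159 × $2.87 = $6,196.33.
Line 2 (T-605, Drenland, 2,081 m², $508,617.21):
Base rate for T-605 is 11.5% + $0.13/m².
Duty = $508,617.21 × 11.5% + 2,081 × $0.13 = $58,761.51.
Line 3 (H-983, Ravova, 2,159 liters, $175,008.54):
Base rate for H-983 is 17.5% + $3.50/liter.
Origin Ravova qualifies under the Peleth–Ravova agreement and H-983 is covered: preferential rate 8% applies instead.
The additional-duty order on H-983 targets Drenland, not Ravova; it does not apply.
Duty = $175,008.54 × 8% = $14,000.68.
Line 4 (E-425, Drenland, 2,302 units, $437,126.78):
Base rate for E-425 is 16.5% + $1.36/unit.
Additional duty on E-425 from Drenland: +48.2%. Applied ad valorem rate: 16.5% + 48.2% = 64.7%.
Duty = $437,126.78 × 64.7% + 2,302 × $1.36 = $285,951.75.
Total = $6,196.33 + $58,761.51 + $14,000.68 + $285,951.75 = $364,910.27.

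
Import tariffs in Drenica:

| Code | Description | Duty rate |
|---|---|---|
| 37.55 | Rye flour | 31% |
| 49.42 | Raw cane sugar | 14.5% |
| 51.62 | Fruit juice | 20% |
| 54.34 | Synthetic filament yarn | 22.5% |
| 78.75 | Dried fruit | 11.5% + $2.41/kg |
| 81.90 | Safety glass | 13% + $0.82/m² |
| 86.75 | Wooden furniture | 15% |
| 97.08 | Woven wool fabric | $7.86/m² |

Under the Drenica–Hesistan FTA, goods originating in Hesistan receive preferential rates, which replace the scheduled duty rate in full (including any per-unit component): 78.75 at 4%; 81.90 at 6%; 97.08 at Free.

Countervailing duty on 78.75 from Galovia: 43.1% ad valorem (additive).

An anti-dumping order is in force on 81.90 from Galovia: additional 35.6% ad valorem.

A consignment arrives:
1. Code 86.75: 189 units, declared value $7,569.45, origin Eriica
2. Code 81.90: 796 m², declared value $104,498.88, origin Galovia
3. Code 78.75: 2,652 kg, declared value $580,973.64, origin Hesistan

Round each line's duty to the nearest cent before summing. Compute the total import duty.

$75,813.55

Line 1 (86.75, Eriica, 189 units, $7,569.45):
Base rate for 86.75 is 15%.
Duty = $7,569.45 × 15% = $1,135.42.
Line 2 (81.90, Galovia, 796 m², $104,498.88):
Base rate for 81.90 is 13% + $0.82/m².
81.90 has an FTA preferential rate, but origin Galovia is not Hesistan; base rate stands.
Additional duty on 81.90 from Galovia: +35.6%. Applied ad valorem rate: 13% + 35.6% = 48.6%.
Duty = $104,498.88 × 48.6% + 796 × $0.82 = $51,439.18.
Line 3 (78.75, Hesistan, 2,652 kg, $580,973.64):
Base rate for 78.75 is 11.5% + $2.41/kg.
Origin Hesistan qualifies under the Drenica–Hesistan agreement and 78.75 is covered: preferential rate 4% applies instead.
The additional-duty order on 78.75 targets Galovia, not Hesistan; it does not apply.
Duty = $580,973.64 × 4% = $23,238.95.
Total = $1,135.42 + $51,439.18 + $23,238.95 = $75,813.55.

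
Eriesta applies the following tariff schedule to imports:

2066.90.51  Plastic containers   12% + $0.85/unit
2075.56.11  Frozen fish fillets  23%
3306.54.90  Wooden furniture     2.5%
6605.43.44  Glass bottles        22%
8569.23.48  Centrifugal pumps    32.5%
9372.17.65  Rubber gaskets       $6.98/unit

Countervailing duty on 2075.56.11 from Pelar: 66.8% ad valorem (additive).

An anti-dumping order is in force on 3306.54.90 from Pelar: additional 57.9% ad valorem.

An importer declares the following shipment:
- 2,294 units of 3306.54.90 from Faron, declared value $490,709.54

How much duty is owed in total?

$12,267.74

Line 1 (3306.54.90, Faron, 2,294 units, $490,709.54):
Base rate for 3306.54.90 is 2.5%.
The additional-duty order on 3306.54.90 targets Pelar, not Faron; it does not apply.
Duty = $490,709.54 × 2.5% = $12,267.74.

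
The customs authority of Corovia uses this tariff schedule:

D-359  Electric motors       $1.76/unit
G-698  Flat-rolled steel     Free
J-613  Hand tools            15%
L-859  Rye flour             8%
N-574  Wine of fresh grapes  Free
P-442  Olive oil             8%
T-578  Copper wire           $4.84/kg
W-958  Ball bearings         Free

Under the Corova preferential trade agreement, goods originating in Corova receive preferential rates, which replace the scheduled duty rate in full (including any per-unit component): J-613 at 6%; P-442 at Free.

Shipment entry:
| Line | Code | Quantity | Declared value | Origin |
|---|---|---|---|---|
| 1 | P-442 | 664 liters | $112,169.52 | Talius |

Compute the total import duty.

$8,973.56

Line 1 (P-442, Talius, 664 liters, $112,169.52):
Base rate for P-442 is 8%.
P-442 has an FTA preferential rate, but origin Talius is not Corova; base rate stands.
Duty = $112,169.52 × 8% = $8,973.56.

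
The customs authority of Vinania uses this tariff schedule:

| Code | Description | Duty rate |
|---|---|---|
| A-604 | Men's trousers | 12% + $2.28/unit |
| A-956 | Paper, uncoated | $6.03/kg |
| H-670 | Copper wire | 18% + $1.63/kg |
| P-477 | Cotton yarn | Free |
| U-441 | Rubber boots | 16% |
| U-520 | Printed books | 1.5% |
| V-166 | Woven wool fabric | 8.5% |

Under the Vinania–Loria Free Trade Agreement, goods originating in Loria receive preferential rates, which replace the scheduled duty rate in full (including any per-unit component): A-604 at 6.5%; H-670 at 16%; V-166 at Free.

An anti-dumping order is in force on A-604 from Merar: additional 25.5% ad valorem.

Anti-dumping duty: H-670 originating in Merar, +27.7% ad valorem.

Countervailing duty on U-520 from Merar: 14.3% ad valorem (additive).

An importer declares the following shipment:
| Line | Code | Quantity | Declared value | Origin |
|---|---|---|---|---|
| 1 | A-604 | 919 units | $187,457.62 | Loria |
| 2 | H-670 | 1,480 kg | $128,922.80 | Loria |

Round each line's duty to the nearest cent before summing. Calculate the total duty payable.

Line 1 (A-604, Loria, 919 units, $187,457.62):
Base rate for A-604 is 12% + $2.28/unit.
Origin Loria qualifies under the Vinania–Loria agreement and A-604 is covered: preferential rate 6.5% applies instead.
The additional-duty order on A-604 targets Merar, not Loria; it does not apply.
Duty = $187,457.62 × 6.5% = $12,184.75.
Line 2 (H-670, Loria, 1,480 kg, $128,922.80):
Base rate for H-670 is 18% + $1.63/kg.
Origin Loria qualifies under the Vinania–Loria agreement and H-670 is covered: preferential rate 16% applies instead.
The additional-duty order on H-670 targets Merar, not Loria; it does not apply.
Duty = $128,922.80 × 16% = $20,627.65.
Total = $12,184.75 + $20,627.65 = $32,812.40.

$32,812.40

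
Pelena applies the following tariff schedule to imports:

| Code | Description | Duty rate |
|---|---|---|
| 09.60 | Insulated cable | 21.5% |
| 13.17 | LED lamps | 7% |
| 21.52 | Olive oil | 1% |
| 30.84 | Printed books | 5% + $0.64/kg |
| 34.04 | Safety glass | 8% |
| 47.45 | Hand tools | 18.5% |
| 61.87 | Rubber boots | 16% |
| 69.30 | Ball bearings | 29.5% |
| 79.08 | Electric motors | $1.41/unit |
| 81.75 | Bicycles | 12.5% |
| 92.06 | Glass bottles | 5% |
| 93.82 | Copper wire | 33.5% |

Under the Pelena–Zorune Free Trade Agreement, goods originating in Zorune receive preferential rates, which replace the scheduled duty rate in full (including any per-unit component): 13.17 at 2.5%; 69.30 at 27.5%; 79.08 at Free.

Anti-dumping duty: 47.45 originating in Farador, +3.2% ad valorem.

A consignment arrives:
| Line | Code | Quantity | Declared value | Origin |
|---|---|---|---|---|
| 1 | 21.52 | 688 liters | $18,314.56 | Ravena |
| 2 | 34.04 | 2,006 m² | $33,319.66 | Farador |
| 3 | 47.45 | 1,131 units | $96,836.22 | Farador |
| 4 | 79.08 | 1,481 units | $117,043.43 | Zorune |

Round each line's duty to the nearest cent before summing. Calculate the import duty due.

Line 1 (21.52, Ravena, 688 liters, $18,314.56):
Base rate for 21.52 is 1%.
Duty = $18,314.56 × 1% = $183.15.
Line 2 (34.04, Farador, 2,006 m², $33,319.66):
Base rate for 34.04 is 8%.
Duty = $33,319.66 × 8% = $2,665.57.
Line 3 (47.45, Farador, 1,131 units, $96,836.22):
Base rate for 47.45 is 18.5%.
Additional duty on 47.45 from Farador: +3.2%. Applied ad valorem rate: 18.5% + 3.2% = 21.7%.
Duty = $96,836.22 × 21.7% = $21,013.46.
Line 4 (79.08, Zorune, 1,481 units, $117,043.43):
Base rate for 79.08 is $1.41/unit.
Origin Zorune qualifies under the Pelena–Zorune agreement and 79.08 is covered: preferential rate Free applies instead.
Duty = $117,043.43 × 0% = $0.00.
Total = $183.15 + $2,665.57 + $21,013.46 + $0.00 = $23,862.18.

$23,862.18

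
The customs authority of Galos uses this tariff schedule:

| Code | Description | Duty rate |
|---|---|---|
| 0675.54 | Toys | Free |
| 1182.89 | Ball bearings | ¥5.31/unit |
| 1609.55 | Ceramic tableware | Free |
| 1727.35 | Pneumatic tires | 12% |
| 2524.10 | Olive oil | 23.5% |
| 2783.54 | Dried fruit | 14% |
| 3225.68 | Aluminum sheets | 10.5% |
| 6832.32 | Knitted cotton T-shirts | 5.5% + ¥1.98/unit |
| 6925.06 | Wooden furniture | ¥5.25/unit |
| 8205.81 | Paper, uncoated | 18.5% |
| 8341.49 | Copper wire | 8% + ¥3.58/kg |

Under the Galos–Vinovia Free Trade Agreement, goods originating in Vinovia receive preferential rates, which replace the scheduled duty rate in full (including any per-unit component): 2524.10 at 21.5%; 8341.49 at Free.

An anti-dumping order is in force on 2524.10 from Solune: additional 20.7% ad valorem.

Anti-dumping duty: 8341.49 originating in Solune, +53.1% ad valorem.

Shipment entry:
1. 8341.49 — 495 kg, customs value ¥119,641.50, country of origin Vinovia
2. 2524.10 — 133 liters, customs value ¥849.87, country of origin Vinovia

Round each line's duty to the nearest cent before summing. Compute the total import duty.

Line 1 (8341.49, Vinovia, 495 kg, ¥119,641.50):
Base rate for 8341.49 is 8% + ¥3.58/kg.
Origin Vinovia qualifies under the Galos–Vinovia agreement and 8341.49 is covered: preferential rate Free applies instead.
The additional-duty order on 8341.49 targets Solune, not Vinovia; it does not apply.
Duty = ¥119,641.50 × 0% = ¥0.00.
Line 2 (2524.10, Vinovia, 133 liters, ¥849.87):
Base rate for 2524.10 is 23.5%.
Origin Vinovia qualifies under the Galos–Vinovia agreement and 2524.10 is covered: preferential rate 21.5% applies instead.
The additional-duty order on 2524.10 targets Solune, not Vinovia; it does not apply.
Duty = ¥849.87 × 21.5% = ¥182.72.
Total = ¥0.00 + ¥182.72 = ¥182.72.

¥182.72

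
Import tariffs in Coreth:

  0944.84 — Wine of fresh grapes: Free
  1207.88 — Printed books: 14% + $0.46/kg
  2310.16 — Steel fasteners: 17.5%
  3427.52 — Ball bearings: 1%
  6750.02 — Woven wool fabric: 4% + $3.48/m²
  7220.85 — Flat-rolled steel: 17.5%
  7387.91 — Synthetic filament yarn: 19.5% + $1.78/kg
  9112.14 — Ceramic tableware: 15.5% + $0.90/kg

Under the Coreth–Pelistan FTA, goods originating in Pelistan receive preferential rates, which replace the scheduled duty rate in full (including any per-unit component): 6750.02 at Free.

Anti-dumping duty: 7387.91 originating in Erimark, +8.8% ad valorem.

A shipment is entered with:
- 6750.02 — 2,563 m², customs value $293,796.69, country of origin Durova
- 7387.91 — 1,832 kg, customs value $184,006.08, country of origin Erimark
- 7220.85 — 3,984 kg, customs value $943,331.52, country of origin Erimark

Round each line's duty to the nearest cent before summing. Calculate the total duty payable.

Line 1 (6750.02, Durova, 2,563 m², $293,796.69):
Base rate for 6750.02 is 4% + $3.48/m².
6750.02 has an FTA preferential rate, but origin Durova is not Pelistan; base rate stands.
Duty = $293,796.69 × 4% + 2,563 × $3.48 = $20,671.11.
Line 2 (7387.91, Erimark, 1,832 kg, $184,006.08):
Base rate for 7387.91 is 19.5% + $1.78/kg.
Additional duty on 7387.91 from Erimark: +8.8%. Applied ad valorem rate: 19.5% + 8.8% = 28.3%.
Duty = $184,006.08 × 28.3% + 1,832 × $1.78 = $55,334.68.
Line 3 (7220.85, Erimark, 3,984 kg, $943,331.52):
Base rate for 7220.85 is 17.5%.
Duty = $943,331.52 × 17.5% = $165,083.02.
Total = $20,671.11 + $55,334.68 + $165,083.02 = $241,088.81.

$241,088.81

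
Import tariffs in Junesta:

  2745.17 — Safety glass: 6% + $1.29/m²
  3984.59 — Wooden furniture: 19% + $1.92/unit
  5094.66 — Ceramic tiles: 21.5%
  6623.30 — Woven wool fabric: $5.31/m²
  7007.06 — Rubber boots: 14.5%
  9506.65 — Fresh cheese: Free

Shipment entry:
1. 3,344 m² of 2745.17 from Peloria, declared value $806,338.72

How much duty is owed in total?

Line 1 (2745.17, Peloria, 3,344 m², $806,338.72):
Base rate for 2745.17 is 6% + $1.29/m².
Duty = $806,338.72 × 6% + 3,344 × $1.29 = $52,694.08.

$52,694.08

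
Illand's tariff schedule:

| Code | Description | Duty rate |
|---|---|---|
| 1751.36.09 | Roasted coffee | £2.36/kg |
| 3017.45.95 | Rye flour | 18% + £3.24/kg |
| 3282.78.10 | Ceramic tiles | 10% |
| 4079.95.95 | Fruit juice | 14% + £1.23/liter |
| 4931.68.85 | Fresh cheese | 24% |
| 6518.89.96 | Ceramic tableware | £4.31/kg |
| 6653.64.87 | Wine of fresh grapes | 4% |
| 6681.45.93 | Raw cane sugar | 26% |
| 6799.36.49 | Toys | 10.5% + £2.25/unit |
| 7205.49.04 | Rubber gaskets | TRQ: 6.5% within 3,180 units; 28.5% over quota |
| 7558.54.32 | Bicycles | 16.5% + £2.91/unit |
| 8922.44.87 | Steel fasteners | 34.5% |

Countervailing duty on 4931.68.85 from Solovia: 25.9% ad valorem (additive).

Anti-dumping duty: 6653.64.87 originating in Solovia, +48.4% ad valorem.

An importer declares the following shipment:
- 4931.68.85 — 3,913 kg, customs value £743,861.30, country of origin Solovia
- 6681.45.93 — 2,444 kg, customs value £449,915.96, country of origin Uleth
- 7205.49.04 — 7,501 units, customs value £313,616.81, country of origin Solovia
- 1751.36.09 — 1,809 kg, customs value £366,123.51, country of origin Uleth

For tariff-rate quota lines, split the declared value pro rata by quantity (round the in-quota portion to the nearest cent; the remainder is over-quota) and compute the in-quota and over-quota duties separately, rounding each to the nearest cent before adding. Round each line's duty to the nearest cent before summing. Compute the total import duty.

Line 1 (4931.68.85, Solovia, 3,913 kg, £743,861.30):
Base rate for 4931.68.85 is 24%.
Additional duty on 4931.68.85 from Solovia: +25.9%. Applied ad valorem rate: 24% + 25.9% = 49.9%.
Duty = £743,861.30 × 49.9% = £371,186.79.
Line 2 (6681.45.93, Uleth, 2,444 kg, £449,915.96):
Base rate for 6681.45.93 is 26%.
Duty = £449,915.96 × 26% = £116,978.15.
Line 3 (7205.49.04, Solovia, 7,501 units, £313,616.81):
Code 7205.49.04 is under a tariff-rate quota (threshold 3,180 units). In-quota: 3,180 units at 6.5%; over-quota: 4,321 units at 28.5%.
Pro-rata value split: in-quota = £313,616.81 × 3,180/7,501 = £132,955.80; over-quota = £313,616.81 − £132,955.80 = £180,661.01.
In-quota duty = £132,955.80 × 6.5% = £8,642.13. Over-quota duty = £180,661.01 × 28.5% = £51,488.39.
Line duty = £8,642.13 + £51,488.39 = £60,130.52.
Line 4 (1751.36.09, Uleth, 1,809 kg, £366,123.51):
Base rate for 1751.36.09 is £2.36/kg.
Duty = 1,809 × £2.36 = £4,269.24.
Total = £371,186.79 + £116,978.15 + £60,130.52 + £4,269.24 = £552,564.70.

£552,564.70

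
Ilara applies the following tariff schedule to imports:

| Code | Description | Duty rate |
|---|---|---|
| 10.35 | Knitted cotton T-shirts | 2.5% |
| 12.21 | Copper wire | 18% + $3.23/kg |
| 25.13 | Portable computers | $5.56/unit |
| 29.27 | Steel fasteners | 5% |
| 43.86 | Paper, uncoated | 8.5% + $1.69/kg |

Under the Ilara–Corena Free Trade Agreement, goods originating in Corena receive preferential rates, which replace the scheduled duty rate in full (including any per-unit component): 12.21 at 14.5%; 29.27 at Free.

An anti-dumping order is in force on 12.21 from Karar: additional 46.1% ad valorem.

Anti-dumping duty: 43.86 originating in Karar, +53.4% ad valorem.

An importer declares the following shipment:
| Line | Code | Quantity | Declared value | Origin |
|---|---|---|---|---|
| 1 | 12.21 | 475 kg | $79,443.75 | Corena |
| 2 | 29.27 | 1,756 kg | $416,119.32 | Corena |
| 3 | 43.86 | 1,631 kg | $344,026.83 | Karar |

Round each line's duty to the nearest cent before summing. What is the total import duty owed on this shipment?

$227,228.34

Line 1 (12.21, Corena, 475 kg, $79,443.75):
Base rate for 12.21 is 18% + $3.23/kg.
Origin Corena qualifies under the Ilara–Corena agreement and 12.21 is covered: preferential rate 14.5% applies instead.
The additional-duty order on 12.21 targets Karar, not Corena; it does not apply.
Duty = $79,443.75 × 14.5% = $11,519.34.
Line 2 (29.27, Corena, 1,756 kg, $416,119.32):
Base rate for 29.27 is 5%.
Origin Corena qualifies under the Ilara–Corena agreement and 29.27 is covered: preferential rate Free applies instead.
Duty = $416,119.32 × 0% = $0.00.
Line 3 (43.86, Karar, 1,631 kg, $344,026.83):
Base rate for 43.86 is 8.5% + $1.69/kg.
Additional duty on 43.86 from Karar: +53.4%. Applied ad valorem rate: 8.5% + 53.4% = 61.9%.
Duty = $344,026.83 × 61.9% + 1,631 × $1.69 = $215,709.00.
Total = $11,519.34 + $0.00 + $215,709.00 = $227,228.34.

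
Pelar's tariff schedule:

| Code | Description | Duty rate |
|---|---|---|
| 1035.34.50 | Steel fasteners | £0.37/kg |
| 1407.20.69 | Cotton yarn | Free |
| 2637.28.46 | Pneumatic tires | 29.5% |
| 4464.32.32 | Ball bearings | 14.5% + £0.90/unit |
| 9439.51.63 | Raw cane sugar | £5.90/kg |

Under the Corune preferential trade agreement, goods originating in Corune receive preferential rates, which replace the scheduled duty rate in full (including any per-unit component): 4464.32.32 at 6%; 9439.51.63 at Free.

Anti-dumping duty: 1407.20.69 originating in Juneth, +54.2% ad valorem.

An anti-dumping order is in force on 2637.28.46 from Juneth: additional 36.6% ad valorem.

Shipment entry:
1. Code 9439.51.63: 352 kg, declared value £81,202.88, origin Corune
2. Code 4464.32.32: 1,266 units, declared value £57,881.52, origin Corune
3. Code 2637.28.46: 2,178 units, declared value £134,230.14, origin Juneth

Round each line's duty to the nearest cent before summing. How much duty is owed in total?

£92,199.01

Line 1 (9439.51.63, Corune, 352 kg, £81,202.88):
Base rate for 9439.51.63 is £5.90/kg.
Origin Corune qualifies under the Pelar–Corune agreement and 9439.51.63 is covered: preferential rate Free applies instead.
Duty = £81,202.88 × 0% = £0.00.
Line 2 (4464.32.32, Corune, 1,266 units, £57,881.52):
Base rate for 4464.32.32 is 14.5% + £0.90/unit.
Origin Corune qualifies under the Pelar–Corune agreement and 4464.32.32 is covered: preferential rate 6% applies instead.
Duty = £57,881.52 × 6% = £3,472.89.
Line 3 (2637.28.46, Juneth, 2,178 units, £134,230.14):
Base rate for 2637.28.46 is 29.5%.
Additional duty on 2637.28.46 from Juneth: +36.6%. Applied ad valorem rate: 29.5% + 36.6% = 66.1%.
Duty = £134,230.14 × 66.1% = £88,726.12.
Total = £0.00 + £3,472.89 + £88,726.12 = £92,199.01.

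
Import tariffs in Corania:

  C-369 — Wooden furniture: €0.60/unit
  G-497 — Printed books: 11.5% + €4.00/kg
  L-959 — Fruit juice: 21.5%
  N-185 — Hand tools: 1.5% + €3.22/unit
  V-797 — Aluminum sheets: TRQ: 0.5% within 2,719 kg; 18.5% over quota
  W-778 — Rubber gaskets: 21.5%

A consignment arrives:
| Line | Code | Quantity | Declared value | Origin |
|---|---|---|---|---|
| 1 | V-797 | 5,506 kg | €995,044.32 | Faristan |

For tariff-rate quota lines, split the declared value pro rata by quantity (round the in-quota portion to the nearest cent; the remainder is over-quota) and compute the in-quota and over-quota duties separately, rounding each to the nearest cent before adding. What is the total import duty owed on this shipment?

€95,635.22

Line 1 (V-797, Faristan, 5,506 kg, €995,044.32):
Code V-797 is under a tariff-rate quota (threshold 2,719 kg). In-quota: 2,719 kg at 0.5%; over-quota: 2,787 kg at 18.5%.
Pro-rata value split: in-quota = €995,044.32 × 2,719/5,506 = €491,377.68; over-quota = €995,044.32 − €491,377.68 = €503,666.64.
In-quota duty = €491,377.68 × 0.5% = €2,456.89. Over-quota duty = €503,666.64 × 18.5% = €93,178.33.
Line duty = €2,456.89 + €93,178.33 = €95,635.22.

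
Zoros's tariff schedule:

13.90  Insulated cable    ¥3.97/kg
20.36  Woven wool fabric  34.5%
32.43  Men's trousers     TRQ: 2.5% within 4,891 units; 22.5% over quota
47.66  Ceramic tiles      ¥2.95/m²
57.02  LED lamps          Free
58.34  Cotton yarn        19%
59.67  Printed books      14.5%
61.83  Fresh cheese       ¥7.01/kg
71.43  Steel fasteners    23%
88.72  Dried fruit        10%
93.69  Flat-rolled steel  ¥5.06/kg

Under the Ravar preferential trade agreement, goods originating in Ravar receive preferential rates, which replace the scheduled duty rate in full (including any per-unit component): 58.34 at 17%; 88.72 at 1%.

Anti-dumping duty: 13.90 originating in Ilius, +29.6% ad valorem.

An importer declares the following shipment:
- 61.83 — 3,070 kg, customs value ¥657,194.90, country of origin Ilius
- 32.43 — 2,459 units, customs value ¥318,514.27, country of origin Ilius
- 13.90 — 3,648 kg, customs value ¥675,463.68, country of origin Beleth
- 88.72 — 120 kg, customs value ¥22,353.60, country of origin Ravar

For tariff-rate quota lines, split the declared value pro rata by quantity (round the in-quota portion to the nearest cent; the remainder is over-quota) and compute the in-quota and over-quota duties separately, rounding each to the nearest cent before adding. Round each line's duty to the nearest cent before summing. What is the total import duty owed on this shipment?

Line 1 (61.83, Ilius, 3,070 kg, ¥657,194.90):
Base rate for 61.83 is ¥7.01/kg.
Duty = 3,070 × ¥7.01 = ¥21,520.70.
Line 2 (32.43, Ilius, 2,459 units, ¥318,514.27):
Code 32.43 is under a tariff-rate quota (threshold 4,891 units). Quantity 2,459 units is within the quota, so the in-quota rate 2.5% applies to the full value.
Duty = ¥318,514.27 × 2.5% = ¥7,962.86.
Line 3 (13.90, Beleth, 3,648 kg, ¥675,463.68):
Base rate for 13.90 is ¥3.97/kg.
The additional-duty order on 13.90 targets Ilius, not Beleth; it does not apply.
Duty = 3,648 × ¥3.97 = ¥14,482.56.
Line 4 (88.72, Ravar, 120 kg, ¥22,353.60):
Base rate for 88.72 is 10%.
Origin Ravar qualifies under the Zoros–Ravar agreement and 88.72 is covered: preferential rate 1% applies instead.
Duty = ¥22,353.60 × 1% = ¥223.54.
Total = ¥21,520.70 + ¥7,962.86 + ¥14,482.56 + ¥223.54 = ¥44,189.66.

¥44,189.66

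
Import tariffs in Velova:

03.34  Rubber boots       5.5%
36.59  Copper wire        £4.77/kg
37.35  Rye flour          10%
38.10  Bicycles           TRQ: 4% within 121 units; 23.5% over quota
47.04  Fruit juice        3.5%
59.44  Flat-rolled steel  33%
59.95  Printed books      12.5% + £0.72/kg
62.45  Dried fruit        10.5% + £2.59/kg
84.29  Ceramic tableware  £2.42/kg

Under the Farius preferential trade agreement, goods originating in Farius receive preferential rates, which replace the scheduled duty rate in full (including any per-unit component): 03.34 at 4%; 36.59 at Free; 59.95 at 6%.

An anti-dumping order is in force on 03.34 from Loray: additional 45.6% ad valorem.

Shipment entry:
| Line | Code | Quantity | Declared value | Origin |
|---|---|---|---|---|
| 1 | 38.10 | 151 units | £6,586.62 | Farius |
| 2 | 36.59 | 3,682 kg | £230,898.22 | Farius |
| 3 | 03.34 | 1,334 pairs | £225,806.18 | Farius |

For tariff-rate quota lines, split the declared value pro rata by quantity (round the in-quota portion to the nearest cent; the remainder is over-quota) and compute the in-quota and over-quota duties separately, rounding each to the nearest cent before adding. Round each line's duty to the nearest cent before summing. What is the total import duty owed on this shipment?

Line 1 (38.10, Farius, 151 units, £6,586.62):
Code 38.10 is under a tariff-rate quota (threshold 121 units). In-quota: 121 units at 4%; over-quota: 30 units at 23.5%.
Pro-rata value split: in-quota = £6,586.62 × 121/151 = £5,278.02; over-quota = £6,586.62 − £5,278.02 = £1,308.60.
In-quota duty = £5,278.02 × 4% = £211.12. Over-quota duty = £1,308.60 × 23.5% = £307.52.
Line duty = £211.12 + £307.52 = £518.64.
Line 2 (36.59, Farius, 3,682 kg, £230,898.22):
Base rate for 36.59 is £4.77/kg.
Origin Farius qualifies under the Velova–Farius agreement and 36.59 is covered: preferential rate Free applies instead.
Duty = £230,898.22 × 0% = £0.00.
Line 3 (03.34, Farius, 1,334 pairs, £225,806.18):
Base rate for 03.34 is 5.5%.
Origin Farius qualifies under the Velova–Farius agreement and 03.34 is covered: preferential rate 4% applies instead.
The additional-duty order on 03.34 targets Loray, not Farius; it does not apply.
Duty = £225,806.18 × 4% = £9,032.25.
Total = £518.64 + £0.00 + £9,032.25 = £9,550.89.

£9,550.89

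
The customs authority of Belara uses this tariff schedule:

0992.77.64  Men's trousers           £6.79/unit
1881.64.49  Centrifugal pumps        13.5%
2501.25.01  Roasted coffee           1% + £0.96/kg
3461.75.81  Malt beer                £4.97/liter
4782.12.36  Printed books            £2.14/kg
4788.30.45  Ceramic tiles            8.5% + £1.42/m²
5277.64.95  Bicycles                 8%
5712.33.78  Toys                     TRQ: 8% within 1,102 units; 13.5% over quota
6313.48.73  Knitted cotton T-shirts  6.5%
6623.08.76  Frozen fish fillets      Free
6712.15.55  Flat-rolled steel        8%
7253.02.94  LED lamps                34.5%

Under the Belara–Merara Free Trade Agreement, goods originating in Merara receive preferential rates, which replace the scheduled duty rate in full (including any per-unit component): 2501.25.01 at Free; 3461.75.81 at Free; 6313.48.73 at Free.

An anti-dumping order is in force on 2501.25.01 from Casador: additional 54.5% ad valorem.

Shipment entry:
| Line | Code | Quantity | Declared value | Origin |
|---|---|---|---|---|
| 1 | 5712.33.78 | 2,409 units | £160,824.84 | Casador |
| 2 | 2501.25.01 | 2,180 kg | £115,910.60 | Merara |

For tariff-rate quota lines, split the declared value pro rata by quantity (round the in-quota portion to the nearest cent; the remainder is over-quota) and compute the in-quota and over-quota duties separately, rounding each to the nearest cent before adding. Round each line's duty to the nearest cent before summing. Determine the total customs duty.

£17,665.03

Line 1 (5712.33.78, Casador, 2,409 units, £160,824.84):
Code 5712.33.78 is under a tariff-rate quota (threshold 1,102 units). In-quota: 1,102 units at 8%; over-quota: 1,307 units at 13.5%.
Pro-rata value split: in-quota = £160,824.84 × 1,102/2,409 = £73,569.52; over-quota = £160,824.84 − £73,569.52 = £87,255.32.
In-quota duty = £73,569.52 × 8% = £5,885.56. Over-quota duty = £87,255.32 × 13.5% = £11,779.47.
Line duty = £5,885.56 + £11,779.47 = £17,665.03.
Line 2 (2501.25.01, Merara, 2,180 kg, £115,910.60):
Base rate for 2501.25.01 is 1% + £0.96/kg.
Origin Merara qualifies under the Belara–Merara agreement and 2501.25.01 is covered: preferential rate Free applies instead.
The additional-duty order on 2501.25.01 targets Casador, not Merara; it does not apply.
Duty = £115,910.60 × 0% = £0.00.
Total = £17,665.03 + £0.00 = £17,665.03.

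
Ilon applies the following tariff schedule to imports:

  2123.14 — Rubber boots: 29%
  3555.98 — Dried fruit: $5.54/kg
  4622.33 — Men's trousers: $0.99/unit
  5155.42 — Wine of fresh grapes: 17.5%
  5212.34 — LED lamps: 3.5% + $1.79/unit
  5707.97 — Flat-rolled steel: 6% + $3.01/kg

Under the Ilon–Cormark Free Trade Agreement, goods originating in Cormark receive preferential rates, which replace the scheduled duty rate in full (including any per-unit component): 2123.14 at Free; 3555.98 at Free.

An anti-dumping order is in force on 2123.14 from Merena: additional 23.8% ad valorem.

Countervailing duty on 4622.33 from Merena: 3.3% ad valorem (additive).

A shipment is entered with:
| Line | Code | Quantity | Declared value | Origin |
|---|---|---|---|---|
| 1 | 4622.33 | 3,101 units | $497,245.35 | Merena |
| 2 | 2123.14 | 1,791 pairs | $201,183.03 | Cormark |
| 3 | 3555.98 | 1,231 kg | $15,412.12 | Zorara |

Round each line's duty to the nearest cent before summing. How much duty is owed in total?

$26,298.83

Line 1 (4622.33, Merena, 3,101 units, $497,245.35):
Base rate for 4622.33 is $0.99/unit.
Additional duty on 4622.33 from Merena: +3.3% ad valorem. Applied ad valorem rate = 3.3%.
Duty = $497,245.35 × 3.3% + 3,101 × $0.99 = $19,479.09.
Line 2 (2123.14, Cormark, 1,791 pairs, $201,183.03):
Base rate for 2123.14 is 29%.
Origin Cormark qualifies under the Ilon–Cormark agreement and 2123.14 is covered: preferential rate Free applies instead.
The additional-duty order on 2123.14 targets Merena, not Cormark; it does not apply.
Duty = $201,183.03 × 0% = $0.00.
Line 3 (3555.98, Zorara, 1,231 kg, $15,412.12):
Base rate for 3555.98 is $5.54/kg.
3555.98 has an FTA preferential rate, but origin Zorara is not Cormark; base rate stands.
Duty = 1,231 × $5.54 = $6,819.74.
Total = $19,479.09 + $0.00 + $6,819.74 = $26,298.83.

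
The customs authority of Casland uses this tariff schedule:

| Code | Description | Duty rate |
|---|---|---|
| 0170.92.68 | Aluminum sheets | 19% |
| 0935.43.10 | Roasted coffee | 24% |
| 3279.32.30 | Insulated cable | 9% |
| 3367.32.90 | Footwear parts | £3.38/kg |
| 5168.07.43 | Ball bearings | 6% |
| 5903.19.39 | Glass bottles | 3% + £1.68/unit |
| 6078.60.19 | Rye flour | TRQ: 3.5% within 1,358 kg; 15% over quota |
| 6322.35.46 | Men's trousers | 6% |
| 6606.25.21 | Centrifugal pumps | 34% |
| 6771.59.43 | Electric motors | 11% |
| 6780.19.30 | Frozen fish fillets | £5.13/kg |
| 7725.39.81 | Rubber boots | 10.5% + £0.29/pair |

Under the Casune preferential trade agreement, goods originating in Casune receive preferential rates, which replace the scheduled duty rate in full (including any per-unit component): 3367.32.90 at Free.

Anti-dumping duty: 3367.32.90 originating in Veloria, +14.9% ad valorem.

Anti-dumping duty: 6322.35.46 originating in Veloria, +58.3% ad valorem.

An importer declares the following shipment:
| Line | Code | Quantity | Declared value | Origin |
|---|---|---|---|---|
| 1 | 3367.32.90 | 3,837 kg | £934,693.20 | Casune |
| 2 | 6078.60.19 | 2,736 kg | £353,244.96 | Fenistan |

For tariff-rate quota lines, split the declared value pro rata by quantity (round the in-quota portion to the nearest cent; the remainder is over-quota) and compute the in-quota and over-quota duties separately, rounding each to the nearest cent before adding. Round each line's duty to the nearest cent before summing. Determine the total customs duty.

Line 1 (3367.32.90, Casune, 3,837 kg, £934,693.20):
Base rate for 3367.32.90 is £3.38/kg.
Origin Casune qualifies under the Casland–Casune agreement and 3367.32.90 is covered: preferential rate Free applies instead.
The additional-duty order on 3367.32.90 targets Veloria, not Casune; it does not apply.
Duty = £934,693.20 × 0% = £0.00.
Line 2 (6078.60.19, Fenistan, 2,736 kg, £353,244.96):
Code 6078.60.19 is under a tariff-rate quota (threshold 1,358 kg). In-quota: 1,358 kg at 3.5%; over-quota: 1,378 kg at 15%.
Pro-rata value split: in-quota = £353,244.96 × 1,358/2,736 = £175,331.38; over-quota = £353,244.96 − £175,331.38 = £177,913.58.
In-quota duty = £175,331.38 × 3.5% = £6,136.60. Over-quota duty = £177,913.58 × 15% = £26,687.04.
Line duty = £6,136.60 + £26,687.04 = £32,823.64.
Total = £0.00 + £32,823.64 = £32,823.64.

£32,823.64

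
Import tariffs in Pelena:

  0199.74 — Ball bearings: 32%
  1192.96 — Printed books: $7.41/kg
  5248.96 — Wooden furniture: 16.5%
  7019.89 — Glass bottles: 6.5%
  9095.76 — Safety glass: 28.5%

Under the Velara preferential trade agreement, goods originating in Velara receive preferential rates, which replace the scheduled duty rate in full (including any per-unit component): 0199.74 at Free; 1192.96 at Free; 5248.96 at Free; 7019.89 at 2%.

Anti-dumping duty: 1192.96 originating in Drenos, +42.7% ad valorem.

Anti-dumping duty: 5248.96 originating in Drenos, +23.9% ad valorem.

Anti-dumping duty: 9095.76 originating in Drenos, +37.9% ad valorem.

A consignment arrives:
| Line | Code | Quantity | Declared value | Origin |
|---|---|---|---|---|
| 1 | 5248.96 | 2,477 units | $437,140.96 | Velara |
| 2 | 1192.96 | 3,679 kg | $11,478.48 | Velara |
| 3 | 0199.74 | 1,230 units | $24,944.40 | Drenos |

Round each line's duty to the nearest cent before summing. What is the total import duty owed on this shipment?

Line 1 (5248.96, Velara, 2,477 units, $437,140.96):
Base rate for 5248.96 is 16.5%.
Origin Velara qualifies under the Pelena–Velara agreement and 5248.96 is covered: preferential rate Free applies instead.
The additional-duty order on 5248.96 targets Drenos, not Velara; it does not apply.
Duty = $437,140.96 × 0% = $0.00.
Line 2 (1192.96, Velara, 3,679 kg, $11,478.48):
Base rate for 1192.96 is $7.41/kg.
Origin Velara qualifies under the Pelena–Velara agreement and 1192.96 is covered: preferential rate Free applies instead.
The additional-duty order on 1192.96 targets Drenos, not Velara; it does not apply.
Duty = $11,478.48 × 0% = $0.00.
Line 3 (0199.74, Drenos, 1,230 units, $24,944.40):
Base rate for 0199.74 is 32%.
0199.74 has an FTA preferential rate, but origin Drenos is not Velara; base rate stands.
Duty = $24,944.40 × 32% = $7,982.21.
Total = $0.00 + $0.00 + $7,982.21 = $7,982.21.

$7,982.21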